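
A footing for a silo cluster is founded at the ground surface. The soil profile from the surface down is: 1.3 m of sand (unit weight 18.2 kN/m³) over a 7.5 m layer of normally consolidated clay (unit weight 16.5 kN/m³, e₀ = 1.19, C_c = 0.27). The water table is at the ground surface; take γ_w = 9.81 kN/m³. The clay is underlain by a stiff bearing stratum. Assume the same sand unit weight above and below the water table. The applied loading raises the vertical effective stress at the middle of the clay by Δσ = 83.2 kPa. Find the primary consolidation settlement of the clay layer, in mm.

S_c ≈ 481 mm

Mid-depth of clay below the ground surface: z = 1.3 + 7.5/2 = 5.05 m.
Total vertical stress at mid-clay: σ_v = 18.2×1.3 + 16.5×3.75 = 85.535 kPa.
Pore pressure: u = 9.81×(5.05 − 0) = 49.541 kPa.
Initial effective stress: σ'_0 = σ_v − u = 85.535 − 49.541 = 35.994 kPa.
Final effective stress: σ'_f = σ'_0 + Δσ = 35.994 + 83.2 = 119.19 kPa.
Normally consolidated clay, so the full stress increment lies on the virgin compression line:
S_c = C_c·H/(1+e₀)·log₁₀(σ'_f/σ'_0) = 0.27×7.5/(1+1.19)×log₁₀(119.19/35.994)
    = 0.92466 × 0.52001 = 0.4808 m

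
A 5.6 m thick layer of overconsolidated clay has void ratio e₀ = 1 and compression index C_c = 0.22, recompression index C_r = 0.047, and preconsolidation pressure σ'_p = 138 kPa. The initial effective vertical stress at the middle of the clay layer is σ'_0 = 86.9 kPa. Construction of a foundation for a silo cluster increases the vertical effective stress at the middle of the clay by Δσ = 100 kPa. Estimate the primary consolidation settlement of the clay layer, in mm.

S_c ≈ 108 mm

Final effective stress: σ'_f = 86.9 + 100 = 186.9 kPa.
σ'_f = 186.9 > σ'_p = 138 kPa, so the stress path crosses the preconsolidation pressure — recompression up to σ'_p, then virgin compression beyond:
S_c = H/(1+e₀)·[C_r·log₁₀(σ'_p/σ'_0) + C_c·log₁₀(σ'_f/σ'_p)]
    = 5.6/2 × [0.047×log₁₀(138/86.9) + 0.22×log₁₀(186.9/138)]
    = 2.8 × [0.0094404 + 0.028981] = 0.1076 m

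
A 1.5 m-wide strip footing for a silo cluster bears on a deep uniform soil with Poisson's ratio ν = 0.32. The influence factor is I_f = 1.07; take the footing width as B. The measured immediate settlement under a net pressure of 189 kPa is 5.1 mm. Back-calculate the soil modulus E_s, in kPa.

E_s ≈ 53400 kPa

S_e = q·B·(1−ν²)/E_s · I_f  ⇒  E_s = q·B·(1−ν²)·I_f / S_e.
E_s = 189 × 1.5 × 0.8976 × 1.07 / 0.0051 = 53390 kPa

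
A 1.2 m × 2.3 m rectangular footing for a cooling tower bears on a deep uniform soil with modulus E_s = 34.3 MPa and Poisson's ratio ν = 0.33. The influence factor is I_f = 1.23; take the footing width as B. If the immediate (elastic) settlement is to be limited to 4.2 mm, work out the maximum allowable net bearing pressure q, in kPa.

q ≈ 110 kPa

E_s = 34.3 MPa = 34300 kPa.
S_e = q·B·(1−ν²)/E_s · I_f  ⇒  q = S_e·E_s / (B·(1−ν²)·I_f).
q = 0.0042 × 34300 / (1.2 × 0.8911 × 1.23) = 109.5 kPa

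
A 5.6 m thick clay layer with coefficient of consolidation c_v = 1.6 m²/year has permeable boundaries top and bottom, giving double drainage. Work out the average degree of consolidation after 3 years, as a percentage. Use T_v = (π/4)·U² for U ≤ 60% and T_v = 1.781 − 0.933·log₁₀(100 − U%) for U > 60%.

Drainage path length: H_d = H/2 = 2.8 m (double drainage).
T_v = c_v·t/H_d² = 1.6×3/2.8² = 0.61224.
T_v = 0.61224 corresponds to the U > 60% branch:
U = 1 − 10^((1.781 − T_v)/0.933)/100 = 0.8211

U ≈ 82.1 %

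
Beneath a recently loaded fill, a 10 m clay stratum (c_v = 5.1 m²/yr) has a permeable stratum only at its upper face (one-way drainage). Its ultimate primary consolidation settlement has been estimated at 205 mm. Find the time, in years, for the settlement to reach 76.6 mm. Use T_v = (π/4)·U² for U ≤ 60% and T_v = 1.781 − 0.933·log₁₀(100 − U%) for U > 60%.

Drainage path length: H_d = H = 10 m (single drainage).
U = S(t)/S_ult = 76.6/205 = 0.3737.
U ≤ 60%: T_v = (π/4)·U² = (π/4)×0.37366² = 0.10966.
t = T_v·H_d²/c_v = 0.10966×10²/5.1 = 2.15 years.

t ≈ 2.15 years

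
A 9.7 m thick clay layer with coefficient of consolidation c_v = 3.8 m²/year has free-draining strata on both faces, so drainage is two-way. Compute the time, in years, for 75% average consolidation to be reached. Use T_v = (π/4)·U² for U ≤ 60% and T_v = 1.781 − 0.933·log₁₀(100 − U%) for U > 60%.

t ≈ 2.95 years

Drainage path length: H_d = H/2 = 4.85 m (double drainage).
U > 60%: T_v = 1.781 − 0.933·log₁₀(100 − 75) = 0.47672.
t = T_v·H_d²/c_v = 0.47672×4.85²/3.8 = 2.951 years.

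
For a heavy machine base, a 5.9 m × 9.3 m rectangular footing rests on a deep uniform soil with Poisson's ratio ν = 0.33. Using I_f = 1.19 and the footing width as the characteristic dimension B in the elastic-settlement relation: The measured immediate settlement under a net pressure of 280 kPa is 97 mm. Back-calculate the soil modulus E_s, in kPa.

S_e = q·B·(1−ν²)/E_s · I_f  ⇒  E_s = q·B·(1−ν²)·I_f / S_e.
E_s = 280 × 5.9 × 0.8911 × 1.19 / 0.097 = 18060 kPa

E_s ≈ 18100 kPa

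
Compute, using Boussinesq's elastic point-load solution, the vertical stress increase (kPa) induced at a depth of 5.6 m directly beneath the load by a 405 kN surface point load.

Δσ_z ≈ 6.17 kPa

Boussinesq vertical stress below a point load on an elastic half-space:
Δσ_z = 3P/(2πz²) · [1 + (r/z)²]^(−5/2)
r/z = 0/5.6 = 0; [1+(r/z)²]^(−5/2) = 1.
Δσ_z = 3×405/(2π×5.6²) × 1 = 6.1662 × 1 = 6.166 kPa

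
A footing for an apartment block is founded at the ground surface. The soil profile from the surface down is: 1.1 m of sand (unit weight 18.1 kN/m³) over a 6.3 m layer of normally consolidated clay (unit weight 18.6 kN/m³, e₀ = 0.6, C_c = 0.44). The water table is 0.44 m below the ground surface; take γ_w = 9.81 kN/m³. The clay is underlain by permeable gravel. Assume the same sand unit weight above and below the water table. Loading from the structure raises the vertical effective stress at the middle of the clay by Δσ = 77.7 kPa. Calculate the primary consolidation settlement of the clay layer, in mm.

S_c ≈ 798 mm

Mid-depth of clay below the ground surface: z = 1.1 + 6.3/2 = 4.25 m.
Total vertical stress at mid-clay: σ_v = 18.1×1.1 + 18.6×3.15 = 78.5 kPa.
Pore pressure: u = 9.81×(4.25 − 0.44) = 37.376 kPa.
Initial effective stress: σ'_0 = σ_v − u = 78.5 − 37.376 = 41.124 kPa.
Final effective stress: σ'_f = σ'_0 + Δσ = 41.124 + 77.7 = 118.82 kPa.
Normally consolidated clay, so the full stress increment lies on the virgin compression line:
S_c = C_c·H/(1+e₀)·log₁₀(σ'_f/σ'_0) = 0.44×6.3/(1+0.6)×log₁₀(118.82/41.124)
    = 1.7325 × 0.46079 = 0.7983 m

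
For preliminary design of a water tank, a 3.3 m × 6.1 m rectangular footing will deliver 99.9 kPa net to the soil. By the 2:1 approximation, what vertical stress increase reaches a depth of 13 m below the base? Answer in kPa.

Δσ_z ≈ 6.46 kPa

By the 2:1 method the load spreads at 1 horizontal : 2 vertical, so at depth z the loaded area has grown by z in each plan dimension:
Δσ = qBL/((B+z)(L+z)) = 99.9×3.3×6.1/((3.3+13)(6.1+13)) = 6.4593 kPa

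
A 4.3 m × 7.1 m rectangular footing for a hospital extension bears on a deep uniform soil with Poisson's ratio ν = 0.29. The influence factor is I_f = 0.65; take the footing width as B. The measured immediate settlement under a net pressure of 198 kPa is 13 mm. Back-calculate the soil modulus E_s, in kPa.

S_e = q·B·(1−ν²)/E_s · I_f  ⇒  E_s = q·B·(1−ν²)·I_f / S_e.
E_s = 198 × 4.3 × 0.9159 × 0.65 / 0.013 = 38990 kPa

E_s ≈ 39000 kPa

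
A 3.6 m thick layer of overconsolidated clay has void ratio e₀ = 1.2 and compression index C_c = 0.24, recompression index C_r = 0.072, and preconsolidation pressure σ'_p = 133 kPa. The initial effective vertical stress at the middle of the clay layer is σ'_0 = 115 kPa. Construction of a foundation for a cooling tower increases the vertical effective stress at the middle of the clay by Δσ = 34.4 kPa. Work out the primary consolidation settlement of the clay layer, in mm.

S_c ≈ 27.3 mm

Final effective stress: σ'_f = 115 + 34.4 = 149.4 kPa.
σ'_f = 149.4 > σ'_p = 133 kPa, so the stress path crosses the preconsolidation pressure — recompression up to σ'_p, then virgin compression beyond:
S_c = H/(1+e₀)·[C_r·log₁₀(σ'_p/σ'_0) + C_c·log₁₀(σ'_f/σ'_p)]
    = 3.6/2.2 × [0.072×log₁₀(133/115) + 0.24×log₁₀(149.4/133)]
    = 1.6364 × [0.0045471 + 0.01212] = 0.02727 m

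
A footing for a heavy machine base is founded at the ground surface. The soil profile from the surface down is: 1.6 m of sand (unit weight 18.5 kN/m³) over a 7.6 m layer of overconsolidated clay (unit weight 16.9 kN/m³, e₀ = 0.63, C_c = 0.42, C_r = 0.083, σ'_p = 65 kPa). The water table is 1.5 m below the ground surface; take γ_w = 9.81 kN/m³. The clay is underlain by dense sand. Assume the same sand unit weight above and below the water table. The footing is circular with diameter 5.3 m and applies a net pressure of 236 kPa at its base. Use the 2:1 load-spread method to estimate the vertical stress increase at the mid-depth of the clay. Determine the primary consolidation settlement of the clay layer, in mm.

S_c ≈ 500 mm

Mid-depth of clay below the ground surface: z = 1.6 + 7.6/2 = 5.4 m.
Total vertical stress at mid-clay: σ_v = 18.5×1.6 + 16.9×3.8 = 93.82 kPa.
Pore pressure: u = 9.81×(5.4 − 1.5) = 38.259 kPa.
Initial effective stress: σ'_0 = σ_v − u = 93.82 − 38.259 = 55.561 kPa.
Stress increase at mid-clay by the 2:1 spreading method:
Δσ ≈ qD²/(D+z)² = 236×5.3²/(5.3+5.4)² = 57.902 kPa
Final effective stress: σ'_f = 55.561 + 57.902 = 113.46 kPa.
σ'_f = 113.46 > σ'_p = 65 kPa, so the stress path crosses the preconsolidation pressure — recompression up to σ'_p, then virgin compression beyond:
S_c = H/(1+e₀)·[C_r·log₁₀(σ'_p/σ'_0) + C_c·log₁₀(σ'_f/σ'_p)]
    = 7.6/1.63 × [0.083×log₁₀(65/55.561) + 0.42×log₁₀(113.46/65)]
    = 4.6626 × [0.0056559 + 0.10161] = 0.5001 m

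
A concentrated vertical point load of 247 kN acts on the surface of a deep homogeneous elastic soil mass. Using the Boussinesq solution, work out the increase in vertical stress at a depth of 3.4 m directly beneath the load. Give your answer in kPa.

Boussinesq vertical stress below a point load on an elastic half-space:
Δσ_z = 3P/(2πz²) · [1 + (r/z)²]^(−5/2)
r/z = 0/3.4 = 0; [1+(r/z)²]^(−5/2) = 1.
Δσ_z = 3×247/(2π×3.4²) × 1 = 10.202 × 1 = 10.2 kPa

Δσ_z ≈ 10.2 kPa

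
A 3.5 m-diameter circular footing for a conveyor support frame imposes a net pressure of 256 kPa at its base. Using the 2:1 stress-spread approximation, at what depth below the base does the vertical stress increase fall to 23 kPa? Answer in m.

2:1 spreading — at depth z the loaded area has grown by z in each plan dimension:
qD²/(D+z)² = Δσ_z ⇒ z = D(√(q/Δσ_z) − 1) = 3.5×(√(256/23) − 1) = 8.177 m

z ≈ 8.18 m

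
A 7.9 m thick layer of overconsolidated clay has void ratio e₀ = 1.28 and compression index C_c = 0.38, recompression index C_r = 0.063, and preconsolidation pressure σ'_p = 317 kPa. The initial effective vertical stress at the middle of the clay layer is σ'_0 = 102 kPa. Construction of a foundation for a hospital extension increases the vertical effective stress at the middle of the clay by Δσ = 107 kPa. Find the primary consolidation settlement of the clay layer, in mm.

Final effective stress: σ'_f = 102 + 107 = 209 kPa.
σ'_f = 209 ≤ σ'_p = 317 kPa, so the clay remains overconsolidated and only the recompression index applies:
S_c = C_r·H/(1+e₀)·log₁₀(σ'_f/σ'_0) = 0.063×7.9/2.28×log₁₀(209/102)
    = 0.21829 × 0.31155 = 0.06801 m

S_c ≈ 68 mm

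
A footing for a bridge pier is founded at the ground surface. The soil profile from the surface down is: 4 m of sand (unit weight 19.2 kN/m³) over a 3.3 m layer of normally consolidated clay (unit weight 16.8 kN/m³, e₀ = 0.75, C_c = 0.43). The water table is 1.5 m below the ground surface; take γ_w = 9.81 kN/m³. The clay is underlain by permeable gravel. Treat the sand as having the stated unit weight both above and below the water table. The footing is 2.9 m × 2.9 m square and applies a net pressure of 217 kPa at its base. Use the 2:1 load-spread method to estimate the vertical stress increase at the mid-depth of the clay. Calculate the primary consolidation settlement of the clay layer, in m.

S_c ≈ 0.116 m

Mid-depth of clay below the ground surface: z = 4 + 3.3/2 = 5.65 m.
Total vertical stress at mid-clay: σ_v = 19.2×4 + 16.8×1.65 = 104.52 kPa.
Pore pressure: u = 9.81×(5.65 − 1.5) = 40.712 kPa.
Initial effective stress: σ'_0 = σ_v − u = 104.52 − 40.712 = 63.808 kPa.
Stress increase at mid-clay by the 2:1 spreading method:
Δσ = qBL/((B+z)(L+z)) = 217×2.9×2.9/((2.9+5.65)(2.9+5.65)) = 24.965 kPa
Final effective stress: σ'_f = σ'_0 + Δσ = 63.808 + 24.965 = 88.773 kPa.
Normally consolidated clay, so the full stress increment lies on the virgin compression line:
S_c = C_c·H/(1+e₀)·log₁₀(σ'_f/σ'_0) = 0.43×3.3/(1+0.75)×log₁₀(88.773/63.808)
    = 0.81086 × 0.14341 = 0.1163 m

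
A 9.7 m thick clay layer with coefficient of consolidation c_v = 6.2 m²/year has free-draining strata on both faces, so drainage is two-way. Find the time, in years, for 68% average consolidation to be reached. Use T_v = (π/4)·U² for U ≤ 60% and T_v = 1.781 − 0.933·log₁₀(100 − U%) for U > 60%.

Drainage path length: H_d = H/2 = 4.85 m (double drainage).
U > 60%: T_v = 1.781 − 0.933·log₁₀(100 − 68) = 0.3767.
t = T_v·H_d²/c_v = 0.3767×4.85²/6.2 = 1.429 years.

t ≈ 1.43 years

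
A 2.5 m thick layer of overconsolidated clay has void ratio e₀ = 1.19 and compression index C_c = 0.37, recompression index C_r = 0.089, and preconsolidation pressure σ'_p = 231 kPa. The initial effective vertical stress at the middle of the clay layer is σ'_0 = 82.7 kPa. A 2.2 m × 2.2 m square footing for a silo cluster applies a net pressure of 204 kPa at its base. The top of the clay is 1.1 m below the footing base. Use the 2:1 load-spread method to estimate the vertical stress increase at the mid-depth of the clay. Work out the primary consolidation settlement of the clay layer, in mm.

Mid-depth of clay below the footing base: z = 1.1 + 2.5/2 = 2.35 m.
Stress increase at mid-clay by the 2:1 spreading method:
Δσ = qBL/((B+z)(L+z)) = 204×2.2×2.2/((2.2+2.35)(2.2+2.35)) = 47.693 kPa
Final effective stress: σ'_f = 82.7 + 47.693 = 130.39 kPa.
σ'_f = 130.39 ≤ σ'_p = 231 kPa, so the clay remains overconsolidated and only the recompression index applies:
S_c = C_r·H/(1+e₀)·log₁₀(σ'_f/σ'_0) = 0.089×2.5/2.19×log₁₀(130.39/82.7)
    = 0.1016 × 0.19774 = 0.02009 m

S_c ≈ 20.1 mm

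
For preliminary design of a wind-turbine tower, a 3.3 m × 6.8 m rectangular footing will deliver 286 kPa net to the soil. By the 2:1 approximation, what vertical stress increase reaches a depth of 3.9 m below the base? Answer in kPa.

By the 2:1 method the load spreads at 1 horizontal : 2 vertical, so at depth z the loaded area has grown by z in each plan dimension:
Δσ = qBL/((B+z)(L+z)) = 286×3.3×6.8/((3.3+3.9)(6.8+3.9)) = 83.305 kPa

Δσ_z ≈ 83.3 kPa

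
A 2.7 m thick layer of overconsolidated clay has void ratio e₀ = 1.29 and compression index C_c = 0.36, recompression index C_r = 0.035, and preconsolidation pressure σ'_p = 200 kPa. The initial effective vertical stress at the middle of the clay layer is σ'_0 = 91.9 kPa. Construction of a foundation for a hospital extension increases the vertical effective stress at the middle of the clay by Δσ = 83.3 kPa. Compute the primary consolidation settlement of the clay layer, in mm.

Final effective stress: σ'_f = 91.9 + 83.3 = 175.2 kPa.
σ'_f = 175.2 ≤ σ'_p = 200 kPa, so the clay remains overconsolidated and only the recompression index applies:
S_c = C_r·H/(1+e₀)·log₁₀(σ'_f/σ'_0) = 0.035×2.7/2.29×log₁₀(175.2/91.9)
    = 0.041265 × 0.28022 = 0.01156 m

S_c ≈ 11.6 mm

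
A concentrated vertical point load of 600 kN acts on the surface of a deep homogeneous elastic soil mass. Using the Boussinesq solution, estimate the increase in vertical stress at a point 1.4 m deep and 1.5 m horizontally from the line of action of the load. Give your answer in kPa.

Δσ_z ≈ 21.6 kPa

Boussinesq vertical stress below a point load on an elastic half-space:
Δσ_z = 3P/(2πz²) · [1 + (r/z)²]^(−5/2)
r/z = 1.5/1.4 = 1.0714; [1+(r/z)²]^(−5/2) = 0.14789.
Δσ_z = 3×600/(2π×1.4²) × 0.14789 = 146.16 × 0.14789 = 21.62 kPa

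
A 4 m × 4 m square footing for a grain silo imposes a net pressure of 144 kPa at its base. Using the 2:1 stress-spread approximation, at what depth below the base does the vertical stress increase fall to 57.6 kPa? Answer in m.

z ≈ 2.32 m

2:1 spreading — at depth z the loaded area has grown by z in each plan dimension:
qB²/(B+z)² = Δσ_z ⇒ z = B(√(q/Δσ_z) − 1) = 4×(√(144/57.6) − 1) = 2.325 m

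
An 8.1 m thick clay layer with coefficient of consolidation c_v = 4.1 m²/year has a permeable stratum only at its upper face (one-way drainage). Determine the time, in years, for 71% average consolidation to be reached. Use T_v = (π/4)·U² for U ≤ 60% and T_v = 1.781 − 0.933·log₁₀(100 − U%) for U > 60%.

t ≈ 6.67 years

Drainage path length: H_d = H = 8.1 m (single drainage).
U > 60%: T_v = 1.781 − 0.933·log₁₀(100 − 71) = 0.41658.
t = T_v·H_d²/c_v = 0.41658×8.1²/4.1 = 6.666 years.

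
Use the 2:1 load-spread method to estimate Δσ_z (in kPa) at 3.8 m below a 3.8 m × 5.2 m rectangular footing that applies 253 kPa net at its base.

Δσ_z ≈ 73.1 kPa

By the 2:1 method the load spreads at 1 horizontal : 2 vertical, so at depth z the loaded area has grown by z in each plan dimension:
Δσ = qBL/((B+z)(L+z)) = 253×3.8×5.2/((3.8+3.8)(5.2+3.8)) = 73.089 kPa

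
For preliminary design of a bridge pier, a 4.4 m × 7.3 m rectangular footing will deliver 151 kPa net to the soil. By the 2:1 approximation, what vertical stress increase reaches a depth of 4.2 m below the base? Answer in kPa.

By the 2:1 method the load spreads at 1 horizontal : 2 vertical, so at depth z the loaded area has grown by z in each plan dimension:
Δσ = qBL/((B+z)(L+z)) = 151×4.4×7.3/((4.4+4.2)(7.3+4.2)) = 49.041 kPa

Δσ_z ≈ 49 kPa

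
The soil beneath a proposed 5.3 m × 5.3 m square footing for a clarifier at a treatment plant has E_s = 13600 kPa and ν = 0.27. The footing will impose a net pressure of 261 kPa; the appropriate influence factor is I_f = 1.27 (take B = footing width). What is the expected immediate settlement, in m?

Immediate (elastic) settlement: S_e = q·B·(1−ν²)/E_s · I_f.
S_e = 261 × 5.3 × (1 − 0.27²) / 13600 × 1.27
    = 261 × 5.3 × 0.9271 / 13600 × 1.27
    = 0.1198 m

S_e ≈ 0.12 m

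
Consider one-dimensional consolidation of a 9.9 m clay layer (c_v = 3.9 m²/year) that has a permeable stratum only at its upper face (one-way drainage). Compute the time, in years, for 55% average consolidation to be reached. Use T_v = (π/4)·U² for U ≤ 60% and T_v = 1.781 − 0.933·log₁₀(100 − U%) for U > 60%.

Drainage path length: H_d = H = 9.9 m (single drainage).
U ≤ 60%: T_v = (π/4)·U² = (π/4)×0.55² = 0.23758.
t = T_v·H_d²/c_v = 0.23758×9.9²/3.9 = 5.971 years.

t ≈ 5.97 years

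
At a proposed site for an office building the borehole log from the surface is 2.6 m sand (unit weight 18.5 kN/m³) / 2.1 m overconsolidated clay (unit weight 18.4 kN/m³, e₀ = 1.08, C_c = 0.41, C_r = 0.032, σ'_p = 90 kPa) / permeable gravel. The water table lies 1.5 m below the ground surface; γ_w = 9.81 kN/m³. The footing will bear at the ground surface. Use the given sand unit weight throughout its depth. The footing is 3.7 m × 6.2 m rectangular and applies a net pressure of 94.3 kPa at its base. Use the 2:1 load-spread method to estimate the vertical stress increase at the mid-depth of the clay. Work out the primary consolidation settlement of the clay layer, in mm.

Mid-depth of clay below the ground surface: z = 2.6 + 2.1/2 = 3.65 m.
Total vertical stress at mid-clay: σ_v = 18.5×2.6 + 18.4×1.05 = 67.42 kPa.
Pore pressure: u = 9.81×(3.65 − 1.5) = 21.091 kPa.
Initial effective stress: σ'_0 = σ_v − u = 67.42 − 21.091 = 46.329 kPa.
Stress increase at mid-clay by the 2:1 spreading method:
Δσ = qBL/((B+z)(L+z)) = 94.3×3.7×6.2/((3.7+3.65)(6.2+3.65)) = 29.88 kPa
Final effective stress: σ'_f = 46.329 + 29.88 = 76.209 kPa.
σ'_f = 76.209 ≤ σ'_p = 90 kPa, so the clay remains overconsolidated and only the recompression index applies:
S_c = C_r·H/(1+e₀)·log₁₀(σ'_f/σ'_0) = 0.032×2.1/2.08×log₁₀(76.209/46.329)
    = 0.032307 × 0.21615 = 0.006983 m

S_c ≈ 6.98 mm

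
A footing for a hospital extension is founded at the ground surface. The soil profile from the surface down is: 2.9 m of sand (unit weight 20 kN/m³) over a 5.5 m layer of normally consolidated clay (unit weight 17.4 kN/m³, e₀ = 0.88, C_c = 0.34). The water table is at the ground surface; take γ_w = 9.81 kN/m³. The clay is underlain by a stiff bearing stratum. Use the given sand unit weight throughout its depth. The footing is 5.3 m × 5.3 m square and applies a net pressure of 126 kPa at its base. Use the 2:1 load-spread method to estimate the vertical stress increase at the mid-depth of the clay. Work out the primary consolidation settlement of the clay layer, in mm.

S_c ≈ 199 mm

Mid-depth of clay below the ground surface: z = 2.9 + 5.5/2 = 5.65 m.
Total vertical stress at mid-clay: σ_v = 20×2.9 + 17.4×2.75 = 105.85 kPa.
Pore pressure: u = 9.81×(5.65 − 0) = 55.427 kPa.
Initial effective stress: σ'_0 = σ_v − u = 105.85 − 55.427 = 50.423 kPa.
Stress increase at mid-clay by the 2:1 spreading method:
Δσ = qBL/((B+z)(L+z)) = 126×5.3×5.3/((5.3+5.65)(5.3+5.65)) = 29.518 kPa
Final effective stress: σ'_f = σ'_0 + Δσ = 50.423 + 29.518 = 79.941 kPa.
Normally consolidated clay, so the full stress increment lies on the virgin compression line:
S_c = C_c·H/(1+e₀)·log₁₀(σ'_f/σ'_0) = 0.34×5.5/(1+0.88)×log₁₀(79.941/50.423)
    = 0.99468 × 0.20014 = 0.1991 m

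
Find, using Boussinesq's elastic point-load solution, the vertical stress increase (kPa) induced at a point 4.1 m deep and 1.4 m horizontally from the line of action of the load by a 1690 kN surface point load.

Δσ_z ≈ 36.4 kPa

Boussinesq vertical stress below a point load on an elastic half-space:
Δσ_z = 3P/(2πz²) · [1 + (r/z)²]^(−5/2)
r/z = 1.4/4.1 = 0.34146; [1+(r/z)²]^(−5/2) = 0.75903.
Δσ_z = 3×1690/(2π×4.1²) × 0.75903 = 48.002 × 0.75903 = 36.43 kPa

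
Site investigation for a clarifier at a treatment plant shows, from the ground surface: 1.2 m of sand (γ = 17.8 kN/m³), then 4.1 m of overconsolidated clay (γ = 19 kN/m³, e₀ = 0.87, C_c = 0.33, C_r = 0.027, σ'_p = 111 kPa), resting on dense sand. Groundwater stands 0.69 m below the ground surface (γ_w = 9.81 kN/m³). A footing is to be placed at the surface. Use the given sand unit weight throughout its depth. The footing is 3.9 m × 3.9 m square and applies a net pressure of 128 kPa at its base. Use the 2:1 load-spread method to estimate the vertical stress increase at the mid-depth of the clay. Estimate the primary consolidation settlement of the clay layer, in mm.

S_c ≈ 18.9 mm

Mid-depth of clay below the ground surface: z = 1.2 + 4.1/2 = 3.25 m.
Total vertical stress at mid-clay: σ_v = 17.8×1.2 + 19×2.05 = 60.31 kPa.
Pore pressure: u = 9.81×(3.25 − 0.69) = 25.114 kPa.
Initial effective stress: σ'_0 = σ_v − u = 60.31 − 25.114 = 35.196 kPa.
Stress increase at mid-clay by the 2:1 spreading method:
Δσ = qBL/((B+z)(L+z)) = 128×3.9×3.9/((3.9+3.25)(3.9+3.25)) = 38.083 kPa
Final effective stress: σ'_f = 35.196 + 38.083 = 73.279 kPa.
σ'_f = 73.279 ≤ σ'_p = 111 kPa, so the clay remains overconsolidated and only the recompression index applies:
S_c = C_r·H/(1+e₀)·log₁₀(σ'_f/σ'_0) = 0.027×4.1/1.87×log₁₀(73.279/35.196)
    = 0.059197 × 0.31849 = 0.01885 m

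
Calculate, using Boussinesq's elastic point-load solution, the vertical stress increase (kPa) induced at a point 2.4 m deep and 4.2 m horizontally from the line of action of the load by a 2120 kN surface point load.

Boussinesq vertical stress below a point load on an elastic half-space:
Δσ_z = 3P/(2πz²) · [1 + (r/z)²]^(−5/2)
r/z = 4.2/2.4 = 1.75; [1+(r/z)²]^(−5/2) = 0.030062.
Δσ_z = 3×2120/(2π×2.4²) × 0.030062 = 175.73 × 0.030062 = 5.283 kPa

Δσ_z ≈ 5.28 kPa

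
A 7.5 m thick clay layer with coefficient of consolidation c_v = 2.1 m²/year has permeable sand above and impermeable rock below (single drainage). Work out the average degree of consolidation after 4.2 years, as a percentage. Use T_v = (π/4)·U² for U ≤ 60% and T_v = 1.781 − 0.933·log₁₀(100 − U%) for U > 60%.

Drainage path length: H_d = H = 7.5 m (single drainage).
T_v = c_v·t/H_d² = 2.1×4.2/7.5² = 0.1568.
T_v = 0.1568 corresponds to the U ≤ 60% branch:
U = √(4T_v/π) = 0.4468

U ≈ 44.7 %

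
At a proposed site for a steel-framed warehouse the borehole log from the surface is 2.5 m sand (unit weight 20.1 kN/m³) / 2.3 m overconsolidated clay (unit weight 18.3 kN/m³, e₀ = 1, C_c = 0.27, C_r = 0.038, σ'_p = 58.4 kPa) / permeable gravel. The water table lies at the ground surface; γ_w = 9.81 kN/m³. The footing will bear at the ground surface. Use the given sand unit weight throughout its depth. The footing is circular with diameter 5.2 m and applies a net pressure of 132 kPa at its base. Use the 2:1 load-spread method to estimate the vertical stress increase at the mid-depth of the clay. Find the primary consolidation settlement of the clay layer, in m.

Mid-depth of clay below the ground surface: z = 2.5 + 2.3/2 = 3.65 m.
Total vertical stress at mid-clay: σ_v = 20.1×2.5 + 18.3×1.15 = 71.295 kPa.
Pore pressure: u = 9.81×(3.65 − 0) = 35.806 kPa.
Initial effective stress: σ'_0 = σ_v − u = 71.295 − 35.806 = 35.489 kPa.
Stress increase at mid-clay by the 2:1 spreading method:
Δσ ≈ qD²/(D+z)² = 132×5.2²/(5.2+3.65)² = 45.572 kPa
Final effective stress: σ'_f = 35.489 + 45.572 = 81.061 kPa.
σ'_f = 81.061 > σ'_p = 58.4 kPa, so the stress path crosses the preconsolidation pressure — recompression up to σ'_p, then virgin compression beyond:
S_c = H/(1+e₀)·[C_r·log₁₀(σ'_p/σ'_0) + C_c·log₁₀(σ'_f/σ'_p)]
    = 2.3/2 × [0.038×log₁₀(58.4/35.489) + 0.27×log₁₀(81.061/58.4)]
    = 1.15 × [0.0082201 + 0.038448] = 0.05367 m

S_c ≈ 0.0537 m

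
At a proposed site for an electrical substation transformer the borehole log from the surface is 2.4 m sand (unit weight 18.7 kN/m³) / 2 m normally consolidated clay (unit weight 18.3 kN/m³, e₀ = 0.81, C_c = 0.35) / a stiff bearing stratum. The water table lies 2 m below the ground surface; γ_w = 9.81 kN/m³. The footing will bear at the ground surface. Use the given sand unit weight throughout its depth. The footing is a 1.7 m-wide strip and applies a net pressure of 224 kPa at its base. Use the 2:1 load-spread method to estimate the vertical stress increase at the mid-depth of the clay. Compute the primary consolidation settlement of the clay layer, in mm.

Mid-depth of clay below the ground surface: z = 2.4 + 2/2 = 3.4 m.
Total vertical stress at mid-clay: σ_v = 18.7×2.4 + 18.3×1 = 63.18 kPa.
Pore pressure: u = 9.81×(3.4 − 2) = 13.734 kPa.
Initial effective stress: σ'_0 = σ_v − u = 63.18 − 13.734 = 49.446 kPa.
Stress increase at mid-clay by the 2:1 spreading method:
Δσ = qB/(B+z) = 224×1.7/(1.7+3.4) = 74.667 kPa
Final effective stress: σ'_f = σ'_0 + Δσ = 49.446 + 74.667 = 124.11 kPa.
Normally consolidated clay, so the full stress increment lies on the virgin compression line:
S_c = C_c·H/(1+e₀)·log₁₀(σ'_f/σ'_0) = 0.35×2/(1+0.81)×log₁₀(124.11/49.446)
    = 0.38674 × 0.39968 = 0.1546 m

S_c ≈ 155 mm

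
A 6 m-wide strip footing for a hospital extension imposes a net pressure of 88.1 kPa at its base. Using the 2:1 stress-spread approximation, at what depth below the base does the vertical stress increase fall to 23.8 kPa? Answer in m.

z ≈ 16.2 m

2:1 spreading — at depth z the loaded area has grown by z in each plan dimension:
qB/(B+z) = Δσ_z ⇒ z = qB/Δσ_z − B = 88.1×6/23.8 − 6 = 16.21 m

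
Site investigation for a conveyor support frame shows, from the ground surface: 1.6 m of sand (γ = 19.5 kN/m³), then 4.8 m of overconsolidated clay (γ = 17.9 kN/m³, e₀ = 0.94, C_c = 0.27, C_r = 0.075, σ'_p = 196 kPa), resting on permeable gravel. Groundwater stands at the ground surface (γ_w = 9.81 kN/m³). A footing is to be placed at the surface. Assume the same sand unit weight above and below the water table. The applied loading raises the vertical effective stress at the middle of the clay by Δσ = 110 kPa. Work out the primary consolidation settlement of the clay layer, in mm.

S_c ≈ 115 mm

Mid-depth of clay below the ground surface: z = 1.6 + 4.8/2 = 4 m.
Total vertical stress at mid-clay: σ_v = 19.5×1.6 + 17.9×2.4 = 74.16 kPa.
Pore pressure: u = 9.81×(4 − 0) = 39.24 kPa.
Initial effective stress: σ'_0 = σ_v − u = 74.16 − 39.24 = 34.92 kPa.
Final effective stress: σ'_f = 34.92 + 110 = 144.92 kPa.
σ'_f = 144.92 ≤ σ'_p = 196 kPa, so the clay remains overconsolidated and only the recompression index applies:
S_c = C_r·H/(1+e₀)·log₁₀(σ'_f/σ'_0) = 0.075×4.8/1.94×log₁₀(144.92/34.92)
    = 0.18557 × 0.61805 = 0.1147 m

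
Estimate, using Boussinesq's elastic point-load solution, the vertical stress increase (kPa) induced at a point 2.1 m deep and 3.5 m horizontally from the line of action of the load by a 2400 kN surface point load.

Boussinesq vertical stress below a point load on an elastic half-space:
Δσ_z = 3P/(2πz²) · [1 + (r/z)²]^(−5/2)
r/z = 3.5/2.1 = 1.6667; [1+(r/z)²]^(−5/2) = 0.03605.
Δσ_z = 3×2400/(2π×2.1²) × 0.03605 = 259.84 × 0.03605 = 9.367 kPa

Δσ_z ≈ 9.37 kPa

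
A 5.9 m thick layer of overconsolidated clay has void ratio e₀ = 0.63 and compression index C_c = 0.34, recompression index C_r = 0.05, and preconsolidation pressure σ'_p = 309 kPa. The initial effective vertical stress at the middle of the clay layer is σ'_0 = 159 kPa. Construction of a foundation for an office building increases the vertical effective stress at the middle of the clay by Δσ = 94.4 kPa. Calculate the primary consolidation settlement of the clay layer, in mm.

S_c ≈ 36.6 mm

Final effective stress: σ'_f = 159 + 94.4 = 253.4 kPa.
σ'_f = 253.4 ≤ σ'_p = 309 kPa, so the clay remains overconsolidated and only the recompression index applies:
S_c = C_r·H/(1+e₀)·log₁₀(σ'_f/σ'_0) = 0.05×5.9/1.63×log₁₀(253.4/159)
    = 0.18098 × 0.20241 = 0.03663 m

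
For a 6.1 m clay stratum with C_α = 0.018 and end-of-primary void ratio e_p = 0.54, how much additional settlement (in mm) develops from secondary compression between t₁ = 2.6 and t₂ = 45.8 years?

S_s ≈ 88.8 mm

Secondary compression: S_s = C_α·H/(1+e_p)·log₁₀(t₂/t₁)
S_s = 0.018×6.1/(1+0.54)×log₁₀(45.8/2.6)
    = 0.0713 × 1.246 = 0.08883 m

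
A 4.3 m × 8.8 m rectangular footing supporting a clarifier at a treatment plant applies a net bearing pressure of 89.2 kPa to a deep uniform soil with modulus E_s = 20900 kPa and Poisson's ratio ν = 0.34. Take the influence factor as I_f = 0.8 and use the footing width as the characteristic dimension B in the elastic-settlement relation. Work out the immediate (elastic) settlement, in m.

S_e ≈ 0.013 m

Immediate (elastic) settlement: S_e = q·B·(1−ν²)/E_s · I_f.
S_e = 89.2 × 4.3 × (1 − 0.34²) / 20900 × 0.8
    = 89.2 × 4.3 × 0.8844 / 20900 × 0.8
    = 0.01298 m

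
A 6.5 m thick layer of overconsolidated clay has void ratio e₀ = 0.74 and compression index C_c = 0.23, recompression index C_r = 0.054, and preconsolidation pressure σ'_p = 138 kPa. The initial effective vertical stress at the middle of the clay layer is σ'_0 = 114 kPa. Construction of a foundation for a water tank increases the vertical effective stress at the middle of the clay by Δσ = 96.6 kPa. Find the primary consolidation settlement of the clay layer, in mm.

Final effective stress: σ'_f = 114 + 96.6 = 210.6 kPa.
σ'_f = 210.6 > σ'_p = 138 kPa, so the stress path crosses the preconsolidation pressure — recompression up to σ'_p, then virgin compression beyond:
S_c = H/(1+e₀)·[C_r·log₁₀(σ'_p/σ'_0) + C_c·log₁₀(σ'_f/σ'_p)]
    = 6.5/1.74 × [0.054×log₁₀(138/114) + 0.23×log₁₀(210.6/138)]
    = 3.7356 × [0.0044806 + 0.042223] = 0.1745 m

S_c ≈ 174 mm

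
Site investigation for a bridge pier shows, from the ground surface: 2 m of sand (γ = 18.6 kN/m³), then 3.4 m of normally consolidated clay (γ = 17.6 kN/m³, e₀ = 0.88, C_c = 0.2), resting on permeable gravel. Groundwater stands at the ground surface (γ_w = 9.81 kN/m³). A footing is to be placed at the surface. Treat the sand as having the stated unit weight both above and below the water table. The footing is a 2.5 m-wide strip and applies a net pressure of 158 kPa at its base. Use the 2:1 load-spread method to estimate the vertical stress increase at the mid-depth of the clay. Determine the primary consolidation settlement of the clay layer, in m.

Mid-depth of clay below the ground surface: z = 2 + 3.4/2 = 3.7 m.
Total vertical stress at mid-clay: σ_v = 18.6×2 + 17.6×1.7 = 67.12 kPa.
Pore pressure: u = 9.81×(3.7 − 0) = 36.297 kPa.
Initial effective stress: σ'_0 = σ_v − u = 67.12 − 36.297 = 30.823 kPa.
Stress increase at mid-clay by the 2:1 spreading method:
Δσ = qB/(B+z) = 158×2.5/(2.5+3.7) = 63.71 kPa
Final effective stress: σ'_f = σ'_0 + Δσ = 30.823 + 63.71 = 94.533 kPa.
Normally consolidated clay, so the full stress increment lies on the virgin compression line:
S_c = C_c·H/(1+e₀)·log₁₀(σ'_f/σ'_0) = 0.2×3.4/(1+0.88)×log₁₀(94.533/30.823)
    = 0.3617 × 0.48671 = 0.176 m

S_c ≈ 0.176 m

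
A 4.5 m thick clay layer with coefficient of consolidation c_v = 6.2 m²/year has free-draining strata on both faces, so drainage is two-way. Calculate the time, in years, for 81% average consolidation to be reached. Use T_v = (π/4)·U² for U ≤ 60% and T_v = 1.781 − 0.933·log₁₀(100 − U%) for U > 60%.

t ≈ 0.48 years

Drainage path length: H_d = H/2 = 2.25 m (double drainage).
U > 60%: T_v = 1.781 − 0.933·log₁₀(100 − 81) = 0.58792.
t = T_v·H_d²/c_v = 0.58792×2.25²/6.2 = 0.4801 years.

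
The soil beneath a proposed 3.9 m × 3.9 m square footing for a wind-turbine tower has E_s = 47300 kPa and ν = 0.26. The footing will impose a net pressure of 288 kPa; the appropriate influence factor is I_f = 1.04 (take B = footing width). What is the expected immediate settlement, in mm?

Immediate (elastic) settlement: S_e = q·B·(1−ν²)/E_s · I_f.
S_e = 288 × 3.9 × (1 − 0.26²) / 47300 × 1.04
    = 288 × 3.9 × 0.9324 / 47300 × 1.04
    = 0.02303 m = 23.03 mm

S_e ≈ 23 mm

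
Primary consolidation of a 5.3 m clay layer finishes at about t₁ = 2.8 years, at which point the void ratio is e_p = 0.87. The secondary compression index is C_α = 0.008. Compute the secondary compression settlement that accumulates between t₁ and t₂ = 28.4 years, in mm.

S_s ≈ 22.8 mm

Secondary compression: S_s = C_α·H/(1+e_p)·log₁₀(t₂/t₁)
S_s = 0.008×5.3/(1+0.87)×log₁₀(28.4/2.8)
    = 0.02267 × 1.006 = 0.02281 m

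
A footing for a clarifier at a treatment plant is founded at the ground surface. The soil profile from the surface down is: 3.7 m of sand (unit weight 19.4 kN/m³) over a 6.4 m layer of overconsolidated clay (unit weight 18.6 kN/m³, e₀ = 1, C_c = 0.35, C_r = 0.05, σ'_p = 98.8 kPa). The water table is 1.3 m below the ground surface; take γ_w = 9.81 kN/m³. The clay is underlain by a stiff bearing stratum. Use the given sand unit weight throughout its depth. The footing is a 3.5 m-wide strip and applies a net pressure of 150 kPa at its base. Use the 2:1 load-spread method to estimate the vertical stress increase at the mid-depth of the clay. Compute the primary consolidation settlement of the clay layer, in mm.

S_c ≈ 139 mm

Mid-depth of clay below the ground surface: z = 3.7 + 6.4/2 = 6.9 m.
Total vertical stress at mid-clay: σ_v = 19.4×3.7 + 18.6×3.2 = 131.3 kPa.
Pore pressure: u = 9.81×(6.9 − 1.3) = 54.936 kPa.
Initial effective stress: σ'_0 = σ_v − u = 131.3 − 54.936 = 76.364 kPa.
Stress increase at mid-clay by the 2:1 spreading method:
Δσ = qB/(B+z) = 150×3.5/(3.5+6.9) = 50.481 kPa
Final effective stress: σ'_f = 76.364 + 50.481 = 126.84 kPa.
σ'_f = 126.84 > σ'_p = 98.8 kPa, so the stress path crosses the preconsolidation pressure — recompression up to σ'_p, then virgin compression beyond:
S_c = H/(1+e₀)·[C_r·log₁₀(σ'_p/σ'_0) + C_c·log₁₀(σ'_f/σ'_p)]
    = 6.4/2 × [0.05×log₁₀(98.8/76.364) + 0.35×log₁₀(126.84/98.8)]
    = 3.2 × [0.0055934 + 0.037975] = 0.1394 m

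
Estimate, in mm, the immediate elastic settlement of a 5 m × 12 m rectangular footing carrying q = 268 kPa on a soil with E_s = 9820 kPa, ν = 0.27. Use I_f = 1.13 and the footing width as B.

Immediate (elastic) settlement: S_e = q·B·(1−ν²)/E_s · I_f.
S_e = 268 × 5 × (1 − 0.27²) / 9820 × 1.13
    = 268 × 5 × 0.9271 / 9820 × 1.13
    = 0.143 m = 143 mm

S_e ≈ 143 mm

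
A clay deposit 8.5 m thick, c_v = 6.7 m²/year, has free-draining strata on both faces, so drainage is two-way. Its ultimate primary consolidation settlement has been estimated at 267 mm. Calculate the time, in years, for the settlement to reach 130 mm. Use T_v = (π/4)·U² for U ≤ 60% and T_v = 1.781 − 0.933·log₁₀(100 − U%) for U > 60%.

t ≈ 0.502 years

Drainage path length: H_d = H/2 = 4.25 m (double drainage).
U = S(t)/S_ult = 130/267 = 0.4869.
U ≤ 60%: T_v = (π/4)·U² = (π/4)×0.48689² = 0.18619.
t = T_v·H_d²/c_v = 0.18619×4.25²/6.7 = 0.5019 years.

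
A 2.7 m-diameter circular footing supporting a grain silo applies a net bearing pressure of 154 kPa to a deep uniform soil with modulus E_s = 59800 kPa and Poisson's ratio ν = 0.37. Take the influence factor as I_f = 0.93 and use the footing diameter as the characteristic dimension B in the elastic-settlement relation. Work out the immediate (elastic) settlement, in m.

Immediate (elastic) settlement: S_e = q·B·(1−ν²)/E_s · I_f.
S_e = 154 × 2.7 × (1 − 0.37²) / 59800 × 0.93
    = 154 × 2.7 × 0.8631 / 59800 × 0.93
    = 0.005581 m

S_e ≈ 0.00558 m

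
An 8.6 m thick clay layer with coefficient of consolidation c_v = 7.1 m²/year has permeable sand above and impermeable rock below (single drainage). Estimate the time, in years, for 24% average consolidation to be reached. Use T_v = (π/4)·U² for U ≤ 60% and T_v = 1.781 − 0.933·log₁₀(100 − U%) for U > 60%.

Drainage path length: H_d = H = 8.6 m (single drainage).
U ≤ 60%: T_v = (π/4)·U² = (π/4)×0.24² = 0.045239.
t = T_v·H_d²/c_v = 0.045239×8.6²/7.1 = 0.4713 years.

t ≈ 0.471 years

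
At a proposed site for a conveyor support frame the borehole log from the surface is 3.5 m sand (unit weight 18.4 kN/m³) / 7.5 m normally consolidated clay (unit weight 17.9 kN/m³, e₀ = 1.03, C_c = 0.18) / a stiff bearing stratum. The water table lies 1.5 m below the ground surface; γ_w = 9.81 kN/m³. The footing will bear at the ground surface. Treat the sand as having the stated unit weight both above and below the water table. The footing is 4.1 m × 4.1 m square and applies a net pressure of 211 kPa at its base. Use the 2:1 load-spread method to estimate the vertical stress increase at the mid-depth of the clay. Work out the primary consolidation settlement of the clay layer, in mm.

S_c ≈ 90.2 mm

Mid-depth of clay below the ground surface: z = 3.5 + 7.5/2 = 7.25 m.
Total vertical stress at mid-clay: σ_v = 18.4×3.5 + 17.9×3.75 = 131.52 kPa.
Pore pressure: u = 9.81×(7.25 − 1.5) = 56.408 kPa.
Initial effective stress: σ'_0 = σ_v − u = 131.52 − 56.408 = 75.112 kPa.
Stress increase at mid-clay by the 2:1 spreading method:
Δσ = qBL/((B+z)(L+z)) = 211×4.1×4.1/((4.1+7.25)(4.1+7.25)) = 27.533 kPa
Final effective stress: σ'_f = σ'_0 + Δσ = 75.112 + 27.533 = 102.64 kPa.
Normally consolidated clay, so the full stress increment lies on the virgin compression line:
S_c = C_c·H/(1+e₀)·log₁₀(σ'_f/σ'_0) = 0.18×7.5/(1+1.03)×log₁₀(102.64/75.112)
    = 0.66502 × 0.13561 = 0.09018 m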